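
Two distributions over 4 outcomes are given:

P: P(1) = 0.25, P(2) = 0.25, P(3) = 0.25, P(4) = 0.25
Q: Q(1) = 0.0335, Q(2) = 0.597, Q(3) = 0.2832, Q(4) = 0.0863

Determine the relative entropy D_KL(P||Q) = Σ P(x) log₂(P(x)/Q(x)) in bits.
0.7496 bits

D_KL(P||Q) = Σ P(x) log₂(P(x)/Q(x))

Computing term by term:
  P(1)·log₂(P(1)/Q(1)) = 0.25·log₂(0.25/0.0335) = 0.72492
  P(2)·log₂(P(2)/Q(2)) = 0.25·log₂(0.25/0.597) = -0.31395
  P(3)·log₂(P(3)/Q(3)) = 0.25·log₂(0.25/0.2832) = -0.04497
  P(4)·log₂(P(4)/Q(4)) = 0.25·log₂(0.25/0.0863) = 0.38362

D_KL(P||Q) = 0.72492 - 0.31395 - 0.04497 + 0.38362 = 0.74962 ≈ 0.7496 bits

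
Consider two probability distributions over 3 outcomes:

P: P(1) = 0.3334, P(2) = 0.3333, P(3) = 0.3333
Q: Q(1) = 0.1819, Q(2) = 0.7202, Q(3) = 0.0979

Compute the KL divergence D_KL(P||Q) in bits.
0.5100 bits

D_KL(P||Q) = Σ P(x) log₂(P(x)/Q(x))

Computing term by term:
  P(1)·log₂(P(1)/Q(1)) = 0.3334·log₂(0.3334/0.1819) = 0.29143
  P(2)·log₂(P(2)/Q(2)) = 0.3333·log₂(0.3333/0.7202) = -0.37049
  P(3)·log₂(P(3)/Q(3)) = 0.3333·log₂(0.3333/0.0979) = 0.58909

D_KL(P||Q) = 0.29143 - 0.37049 + 0.58909 = 0.51003 ≈ 0.5100 bits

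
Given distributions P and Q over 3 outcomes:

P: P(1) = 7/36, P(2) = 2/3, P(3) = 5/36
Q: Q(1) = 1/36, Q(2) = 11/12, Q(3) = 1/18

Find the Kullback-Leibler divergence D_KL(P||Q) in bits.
0.4232 bits

D_KL(P||Q) = Σ P(x) log₂(P(x)/Q(x))

Computing term by term:
  P(1)·log₂(P(1)/Q(1)) = (7/36)·log₂((7/36)/(1/36)) = 0.54587
  P(2)·log₂(P(2)/Q(2)) = (2/3)·log₂((2/3)/(11/12)) = -0.30629
  P(3)·log₂(P(3)/Q(3)) = (5/36)·log₂((5/36)/(1/18)) = 0.18360

D_KL(P||Q) = 0.54587 - 0.30629 + 0.18360 = 0.42318 ≈ 0.4232 bits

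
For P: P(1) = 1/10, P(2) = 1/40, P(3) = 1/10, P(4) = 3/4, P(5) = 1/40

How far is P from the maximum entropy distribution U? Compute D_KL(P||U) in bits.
1.0802 bits

U(i) = 1/5 for all i

D_KL(P||U) = Σ P(x) log₂(P(x) / (1/5))
           = Σ P(x) log₂(P(x)) + log₂(5)
           = log₂(5) - H(P)

H(P) = -Σ P(x) log₂(P(x)):
  -P(1)·log₂(P(1)) = -(1/10)·log₂(1/10) = 0.33219
  -P(2)·log₂(P(2)) = -(1/40)·log₂(1/40) = 0.13305
  -P(3)·log₂(P(3)) = -(1/10)·log₂(1/10) = 0.33219
  -P(4)·log₂(P(4)) = -(3/4)·log₂(3/4) = 0.31128
  -P(5)·log₂(P(5)) = -(1/40)·log₂(1/40) = 0.13305
H(P) = 0.33219 + 0.13305 + 0.33219 + 0.31128 + 0.13305 = 1.24176 bits

log₂(5) = 2.32193 bits

D_KL(P||U) = 2.32193 - 1.24176 = 1.08017 ≈ 1.0802 bits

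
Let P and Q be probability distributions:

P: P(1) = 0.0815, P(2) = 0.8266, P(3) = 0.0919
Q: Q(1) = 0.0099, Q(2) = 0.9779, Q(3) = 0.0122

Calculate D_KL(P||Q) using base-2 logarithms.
0.3151 bits

D_KL(P||Q) = Σ P(x) log₂(P(x)/Q(x))

Computing term by term:
  P(1)·log₂(P(1)/Q(1)) = 0.0815·log₂(0.0815/0.0099) = 0.24787
  P(2)·log₂(P(2)/Q(2)) = 0.8266·log₂(0.8266/0.9779) = -0.20045
  P(3)·log₂(P(3)/Q(3)) = 0.0919·log₂(0.0919/0.0122) = 0.26772

D_KL(P||Q) = 0.24787 - 0.20045 + 0.26772 = 0.31514 ≈ 0.3151 bits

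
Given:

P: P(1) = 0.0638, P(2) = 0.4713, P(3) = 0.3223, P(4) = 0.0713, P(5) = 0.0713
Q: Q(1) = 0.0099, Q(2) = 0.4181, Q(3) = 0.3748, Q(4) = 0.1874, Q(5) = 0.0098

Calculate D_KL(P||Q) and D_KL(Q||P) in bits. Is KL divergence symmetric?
D_KL(P||Q) = 0.2875 bits, D_KL(Q||P) = 0.2159 bits. No, KL divergence is not symmetric.

D_KL(P||Q) = Σ P(x) log₂(P(x)/Q(x))

Computing term by term:
  P(1)·log₂(P(1)/Q(1)) = 0.0638·log₂(0.0638/0.0099) = 0.17150
  P(2)·log₂(P(2)/Q(2)) = 0.4713·log₂(0.4713/0.4181) = 0.08144
  P(3)·log₂(P(3)/Q(3)) = 0.3223·log₂(0.3223/0.3748) = -0.07017
  P(4)·log₂(P(4)/Q(4)) = 0.0713·log₂(0.0713/0.1874) = -0.09940
  P(5)·log₂(P(5)/Q(5)) = 0.0713·log₂(0.0713/0.0098) = 0.20414

D_KL(P||Q) = 0.17150 + 0.08144 - 0.07017 - 0.09940 + 0.20414 = 0.28751 ≈ 0.2875 bits

D_KL(Q||P) = Σ Q(x) log₂(Q(x)/P(x))

Computing term by term:
  Q(1)·log₂(Q(1)/P(1)) = 0.0099·log₂(0.0099/0.0638) = -0.02661
  Q(2)·log₂(Q(2)/P(2)) = 0.4181·log₂(0.4181/0.4713) = -0.07225
  Q(3)·log₂(Q(3)/P(3)) = 0.3748·log₂(0.3748/0.3223) = 0.08160
  Q(4)·log₂(Q(4)/P(4)) = 0.1874·log₂(0.1874/0.0713) = 0.26126
  Q(5)·log₂(Q(5)/P(5)) = 0.0098·log₂(0.0098/0.0713) = -0.02806

D_KL(Q||P) = -0.02661 - 0.07225 + 0.08160 + 0.26126 - 0.02806 = 0.21594 ≈ 0.2159 bits

These are NOT equal (difference: 0.0716 bits). KL divergence is asymmetric: D_KL(P||Q) ≠ D_KL(Q||P) in general.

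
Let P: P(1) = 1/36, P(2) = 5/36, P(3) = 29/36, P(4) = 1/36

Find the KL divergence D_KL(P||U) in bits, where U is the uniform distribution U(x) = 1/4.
1.0659 bits

U(i) = 1/4 for all i

D_KL(P||U) = Σ P(x) log₂(P(x) / (1/4))
           = Σ P(x) log₂(P(x)) + log₂(4)
           = log₂(4) - H(P)

H(P) = -Σ P(x) log₂(P(x)):
  -P(1)·log₂(P(1)) = -(1/36)·log₂(1/36) = 0.14361
  -P(2)·log₂(P(2)) = -(5/36)·log₂(5/36) = 0.39556
  -P(3)·log₂(P(3)) = -(29/36)·log₂(29/36) = 0.25129
  -P(4)·log₂(P(4)) = -(1/36)·log₂(1/36) = 0.14361
H(P) = 0.14361 + 0.39556 + 0.25129 + 0.14361 = 0.93407 bits

log₂(4) = 2.00000 bits

D_KL(P||U) = 2.00000 - 0.93407 = 1.06593 ≈ 1.0659 bits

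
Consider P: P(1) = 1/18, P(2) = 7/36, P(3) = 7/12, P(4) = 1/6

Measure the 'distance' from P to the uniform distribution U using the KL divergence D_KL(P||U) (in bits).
0.4245 bits

U(i) = 1/4 for all i

D_KL(P||U) = Σ P(x) log₂(P(x) / (1/4))
           = Σ P(x) log₂(P(x)) + log₂(4)
           = log₂(4) - H(P)

H(P) = -Σ P(x) log₂(P(x)):
  -P(1)·log₂(P(1)) = -(1/18)·log₂(1/18) = 0.23166
  -P(2)·log₂(P(2)) = -(7/36)·log₂(7/36) = 0.45939
  -P(3)·log₂(P(3)) = -(7/12)·log₂(7/12) = 0.45360
  -P(4)·log₂(P(4)) = -(1/6)·log₂(1/6) = 0.43083
H(P) = 0.23166 + 0.45939 + 0.45360 + 0.43083 = 1.57548 bits

log₂(4) = 2.00000 bits

D_KL(P||U) = 2.00000 - 1.57548 = 0.42452 ≈ 0.4245 bits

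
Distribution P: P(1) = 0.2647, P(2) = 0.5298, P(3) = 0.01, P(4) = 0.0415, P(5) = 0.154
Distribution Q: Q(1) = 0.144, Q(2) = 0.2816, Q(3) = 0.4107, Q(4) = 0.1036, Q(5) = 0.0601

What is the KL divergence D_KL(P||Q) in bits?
0.8162 bits

D_KL(P||Q) = Σ P(x) log₂(P(x)/Q(x))

Computing term by term:
  P(1)·log₂(P(1)/Q(1)) = 0.2647·log₂(0.2647/0.144) = 0.23248
  P(2)·log₂(P(2)/Q(2)) = 0.5298·log₂(0.5298/0.2816) = 0.48307
  P(3)·log₂(P(3)/Q(3)) = 0.01·log₂(0.01/0.4107) = -0.05360
  P(4)·log₂(P(4)/Q(4)) = 0.0415·log₂(0.0415/0.1036) = -0.05477
  P(5)·log₂(P(5)/Q(5)) = 0.154·log₂(0.154/0.0601) = 0.20905

D_KL(P||Q) = 0.23248 + 0.48307 - 0.05360 - 0.05477 + 0.20905 = 0.81623 ≈ 0.8162 bits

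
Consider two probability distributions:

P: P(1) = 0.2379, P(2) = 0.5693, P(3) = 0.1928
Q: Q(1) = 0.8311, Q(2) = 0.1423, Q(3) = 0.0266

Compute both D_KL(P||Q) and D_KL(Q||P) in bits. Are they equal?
D_KL(P||Q) = 1.2604 bits, D_KL(Q||P) = 1.1392 bits. No, they are not equal.

D_KL(P||Q) = Σ P(x) log₂(P(x)/Q(x))

Computing term by term:
  P(1)·log₂(P(1)/Q(1)) = 0.2379·log₂(0.2379/0.8311) = -0.42933
  P(2)·log₂(P(2)/Q(2)) = 0.5693·log₂(0.5693/0.1423) = 1.13874
  P(3)·log₂(P(3)/Q(3)) = 0.1928·log₂(0.1928/0.0266) = 0.55095

D_KL(P||Q) = -0.42933 + 1.13874 + 0.55095 = 1.26036 ≈ 1.2604 bits

D_KL(Q||P) = Σ Q(x) log₂(Q(x)/P(x))

Computing term by term:
  Q(1)·log₂(Q(1)/P(1)) = 0.8311·log₂(0.8311/0.2379) = 1.49986
  Q(2)·log₂(Q(2)/P(2)) = 0.1423·log₂(0.1423/0.5693) = -0.28464
  Q(3)·log₂(Q(3)/P(3)) = 0.0266·log₂(0.0266/0.1928) = -0.07601

D_KL(Q||P) = 1.49986 - 0.28464 - 0.07601 = 1.13921 ≈ 1.1392 bits

These are NOT equal (difference: 0.1212 bits). KL divergence is asymmetric: D_KL(P||Q) ≠ D_KL(Q||P) in general.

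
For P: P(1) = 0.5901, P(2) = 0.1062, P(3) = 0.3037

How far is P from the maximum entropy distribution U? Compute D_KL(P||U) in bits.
0.2702 bits

U(i) = 1/3 for all i

D_KL(P||U) = Σ P(x) log₂(P(x) / (1/3))
           = Σ P(x) log₂(P(x)) + log₂(3)
           = log₂(3) - H(P)

H(P) = -Σ P(x) log₂(P(x)):
  -P(1)·log₂(P(1)) = -(0.5901)·log₂(0.5901) = 0.44905
  -P(2)·log₂(P(2)) = -(0.1062)·log₂(0.1062) = 0.34357
  -P(3)·log₂(P(3)) = -(0.3037)·log₂(0.3037) = 0.52215
H(P) = 0.44905 + 0.34357 + 0.52215 = 1.31477 bits

log₂(3) = 1.58496 bits

D_KL(P||U) = 1.58496 - 1.31477 = 0.27019 ≈ 0.2702 bits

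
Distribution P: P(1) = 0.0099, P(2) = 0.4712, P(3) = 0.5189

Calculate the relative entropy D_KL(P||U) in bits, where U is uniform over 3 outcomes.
0.5164 bits

U(i) = 1/3 for all i

D_KL(P||U) = Σ P(x) log₂(P(x) / (1/3))
           = Σ P(x) log₂(P(x)) + log₂(3)
           = log₂(3) - H(P)

H(P) = -Σ P(x) log₂(P(x)):
  -P(1)·log₂(P(1)) = -(0.0099)·log₂(0.0099) = 0.06592
  -P(2)·log₂(P(2)) = -(0.4712)·log₂(0.4712) = 0.51153
  -P(3)·log₂(P(3)) = -(0.5189)·log₂(0.5189) = 0.49112
H(P) = 0.06592 + 0.51153 + 0.49112 = 1.06857 bits

log₂(3) = 1.58496 bits

D_KL(P||U) = 1.58496 - 1.06857 = 0.51639 ≈ 0.5164 bits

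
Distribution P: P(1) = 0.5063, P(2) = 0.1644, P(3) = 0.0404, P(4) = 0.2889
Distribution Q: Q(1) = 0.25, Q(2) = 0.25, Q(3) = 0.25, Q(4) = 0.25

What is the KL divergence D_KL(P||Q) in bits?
0.3701 bits

D_KL(P||Q) = Σ P(x) log₂(P(x)/Q(x))

Computing term by term:
  P(1)·log₂(P(1)/Q(1)) = 0.5063·log₂(0.5063/0.25) = 0.51545
  P(2)·log₂(P(2)/Q(2)) = 0.1644·log₂(0.1644/0.25) = -0.09942
  P(3)·log₂(P(3)/Q(3)) = 0.0404·log₂(0.0404/0.25) = -0.10623
  P(4)·log₂(P(4)/Q(4)) = 0.2889·log₂(0.2889/0.25) = 0.06028

D_KL(P||Q) = 0.51545 - 0.09942 - 0.10623 + 0.06028 = 0.37008 ≈ 0.3701 bits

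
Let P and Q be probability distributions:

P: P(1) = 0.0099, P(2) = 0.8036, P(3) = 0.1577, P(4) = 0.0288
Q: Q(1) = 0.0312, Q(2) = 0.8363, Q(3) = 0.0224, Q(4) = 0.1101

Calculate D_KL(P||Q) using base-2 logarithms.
0.3257 bits

D_KL(P||Q) = Σ P(x) log₂(P(x)/Q(x))

Computing term by term:
  P(1)·log₂(P(1)/Q(1)) = 0.0099·log₂(0.0099/0.0312) = -0.01639
  P(2)·log₂(P(2)/Q(2)) = 0.8036·log₂(0.8036/0.8363) = -0.04624
  P(3)·log₂(P(3)/Q(3)) = 0.1577·log₂(0.1577/0.0224) = 0.44402
  P(4)·log₂(P(4)/Q(4)) = 0.0288·log₂(0.0288/0.1101) = -0.05572

D_KL(P||Q) = -0.01639 - 0.04624 + 0.44402 - 0.05572 = 0.32567 ≈ 0.3257 bits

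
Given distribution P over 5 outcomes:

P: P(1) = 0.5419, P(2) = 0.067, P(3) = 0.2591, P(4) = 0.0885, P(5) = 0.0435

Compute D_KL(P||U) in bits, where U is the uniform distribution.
0.5705 bits

U(i) = 1/5 for all i

D_KL(P||U) = Σ P(x) log₂(P(x) / (1/5))
           = Σ P(x) log₂(P(x)) + log₂(5)
           = log₂(5) - H(P)

H(P) = -Σ P(x) log₂(P(x)):
  -P(1)·log₂(P(1)) = -(0.5419)·log₂(0.5419) = 0.47899
  -P(2)·log₂(P(2)) = -(0.067)·log₂(0.067) = 0.26128
  -P(3)·log₂(P(3)) = -(0.2591)·log₂(0.2591) = 0.50484
  -P(4)·log₂(P(4)) = -(0.0885)·log₂(0.0885) = 0.30959
  -P(5)·log₂(P(5)) = -(0.0435)·log₂(0.0435) = 0.19674
H(P) = 0.47899 + 0.26128 + 0.50484 + 0.30959 + 0.19674 = 1.75144 bits

log₂(5) = 2.32193 bits

D_KL(P||U) = 2.32193 - 1.75144 = 0.57049 ≈ 0.5705 bits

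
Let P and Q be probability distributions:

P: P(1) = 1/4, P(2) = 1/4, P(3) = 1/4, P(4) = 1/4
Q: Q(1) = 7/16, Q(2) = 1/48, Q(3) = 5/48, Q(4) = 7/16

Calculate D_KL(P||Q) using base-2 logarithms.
0.8083 bits

D_KL(P||Q) = Σ P(x) log₂(P(x)/Q(x))

Computing term by term:
  P(1)·log₂(P(1)/Q(1)) = (1/4)·log₂((1/4)/(7/16)) = -0.20184
  P(2)·log₂(P(2)/Q(2)) = (1/4)·log₂((1/4)/(1/48)) = 0.89624
  P(3)·log₂(P(3)/Q(3)) = (1/4)·log₂((1/4)/(5/48)) = 0.31576
  P(4)·log₂(P(4)/Q(4)) = (1/4)·log₂((1/4)/(7/16)) = -0.20184

D_KL(P||Q) = -0.20184 + 0.89624 + 0.31576 - 0.20184 = 0.80832 ≈ 0.8083 bits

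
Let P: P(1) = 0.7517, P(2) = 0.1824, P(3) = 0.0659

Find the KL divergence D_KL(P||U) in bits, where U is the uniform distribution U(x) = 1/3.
0.5691 bits

U(i) = 1/3 for all i

D_KL(P||U) = Σ P(x) log₂(P(x) / (1/3))
           = Σ P(x) log₂(P(x)) + log₂(3)
           = log₂(3) - H(P)

H(P) = -Σ P(x) log₂(P(x)):
  -P(1)·log₂(P(1)) = -(0.7517)·log₂(0.7517) = 0.30953
  -P(2)·log₂(P(2)) = -(0.1824)·log₂(0.1824) = 0.44776
  -P(3)·log₂(P(3)) = -(0.0659)·log₂(0.0659) = 0.25856
H(P) = 0.30953 + 0.44776 + 0.25856 = 1.01585 bits

log₂(3) = 1.58496 bits

D_KL(P||U) = 1.58496 - 1.01585 = 0.56911 ≈ 0.5691 bits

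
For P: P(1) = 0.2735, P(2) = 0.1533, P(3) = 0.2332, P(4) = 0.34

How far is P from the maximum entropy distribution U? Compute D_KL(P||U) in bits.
0.0547 bits

U(i) = 1/4 for all i

D_KL(P||U) = Σ P(x) log₂(P(x) / (1/4))
           = Σ P(x) log₂(P(x)) + log₂(4)
           = log₂(4) - H(P)

H(P) = -Σ P(x) log₂(P(x)):
  -P(1)·log₂(P(1)) = -(0.2735)·log₂(0.2735) = 0.51155
  -P(2)·log₂(P(2)) = -(0.1533)·log₂(0.1533) = 0.41476
  -P(3)·log₂(P(3)) = -(0.2332)·log₂(0.2332) = 0.48980
  -P(4)·log₂(P(4)) = -(0.34)·log₂(0.34) = 0.52917
H(P) = 0.51155 + 0.41476 + 0.48980 + 0.52917 = 1.94528 bits

log₂(4) = 2.00000 bits

D_KL(P||U) = 2.00000 - 1.94528 = 0.05472 ≈ 0.0547 bits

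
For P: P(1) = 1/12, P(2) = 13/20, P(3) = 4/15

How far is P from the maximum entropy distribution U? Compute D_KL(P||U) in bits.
0.3737 bits

U(i) = 1/3 for all i

D_KL(P||U) = Σ P(x) log₂(P(x) / (1/3))
           = Σ P(x) log₂(P(x)) + log₂(3)
           = log₂(3) - H(P)

H(P) = -Σ P(x) log₂(P(x)):
  -P(1)·log₂(P(1)) = -(1/12)·log₂(1/12) = 0.29875
  -P(2)·log₂(P(2)) = -(13/20)·log₂(13/20) = 0.40397
  -P(3)·log₂(P(3)) = -(4/15)·log₂(4/15) = 0.50850
H(P) = 0.29875 + 0.40397 + 0.50850 = 1.21122 bits

log₂(3) = 1.58496 bits

D_KL(P||U) = 1.58496 - 1.21122 = 0.37374 ≈ 0.3737 bits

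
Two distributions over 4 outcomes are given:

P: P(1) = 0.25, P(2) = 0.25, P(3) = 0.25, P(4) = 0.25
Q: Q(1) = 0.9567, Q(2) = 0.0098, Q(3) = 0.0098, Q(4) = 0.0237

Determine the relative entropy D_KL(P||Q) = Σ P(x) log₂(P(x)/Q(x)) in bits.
2.7022 bits

D_KL(P||Q) = Σ P(x) log₂(P(x)/Q(x))

Computing term by term:
  P(1)·log₂(P(1)/Q(1)) = 0.25·log₂(0.25/0.9567) = -0.48403
  P(2)·log₂(P(2)/Q(2)) = 0.25·log₂(0.25/0.0098) = 1.16825
  P(3)·log₂(P(3)/Q(3)) = 0.25·log₂(0.25/0.0098) = 1.16825
  P(4)·log₂(P(4)/Q(4)) = 0.25·log₂(0.25/0.0237) = 0.84974

D_KL(P||Q) = -0.48403 + 1.16825 + 1.16825 + 0.84974 = 2.70221 ≈ 2.7022 bits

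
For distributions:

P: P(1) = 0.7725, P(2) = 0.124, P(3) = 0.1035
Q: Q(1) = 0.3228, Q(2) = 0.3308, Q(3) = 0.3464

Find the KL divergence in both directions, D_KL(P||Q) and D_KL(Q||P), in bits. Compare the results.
D_KL(P||Q) = 0.6166 bits, D_KL(Q||P) = 0.6656 bits. D_KL(Q||P) is larger than D_KL(P||Q) by 0.0490 bits; the two directions differ.

D_KL(P||Q) = Σ P(x) log₂(P(x)/Q(x))

Computing term by term:
  P(1)·log₂(P(1)/Q(1)) = 0.7725·log₂(0.7725/0.3228) = 0.97250
  P(2)·log₂(P(2)/Q(2)) = 0.124·log₂(0.124/0.3308) = -0.17554
  P(3)·log₂(P(3)/Q(3)) = 0.1035·log₂(0.1035/0.3464) = -0.18038

D_KL(P||Q) = 0.97250 - 0.17554 - 0.18038 = 0.61658 ≈ 0.6166 bits

D_KL(Q||P) = Σ Q(x) log₂(Q(x)/P(x))

Computing term by term:
  Q(1)·log₂(Q(1)/P(1)) = 0.3228·log₂(0.3228/0.7725) = -0.40637
  Q(2)·log₂(Q(2)/P(2)) = 0.3308·log₂(0.3308/0.124) = 0.46829
  Q(3)·log₂(Q(3)/P(3)) = 0.3464·log₂(0.3464/0.1035) = 0.60371

D_KL(Q||P) = -0.40637 + 0.46829 + 0.60371 = 0.66563 ≈ 0.6656 bits

These are NOT equal (difference: 0.0490 bits). KL divergence is asymmetric: D_KL(P||Q) ≠ D_KL(Q||P) in general.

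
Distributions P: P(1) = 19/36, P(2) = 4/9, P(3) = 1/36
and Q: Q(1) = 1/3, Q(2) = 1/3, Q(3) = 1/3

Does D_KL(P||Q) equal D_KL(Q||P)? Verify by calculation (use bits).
D_KL(P||Q) = 0.4348 bits, D_KL(Q||P) = 0.8357 bits. No — D_KL(P||Q) ≠ D_KL(Q||P) for this pair.

D_KL(P||Q) = Σ P(x) log₂(P(x)/Q(x))

Computing term by term:
  P(1)·log₂(P(1)/Q(1)) = (19/36)·log₂((19/36)/(1/3)) = 0.34990
  P(2)·log₂(P(2)/Q(2)) = (4/9)·log₂((4/9)/(1/3)) = 0.18446
  P(3)·log₂(P(3)/Q(3)) = (1/36)·log₂((1/36)/(1/3)) = -0.09958

D_KL(P||Q) = 0.34990 + 0.18446 - 0.09958 = 0.43478 ≈ 0.4348 bits

D_KL(Q||P) = Σ Q(x) log₂(Q(x)/P(x))

Computing term by term:
  Q(1)·log₂(Q(1)/P(1)) = (1/3)·log₂((1/3)/(19/36)) = -0.22099
  Q(2)·log₂(Q(2)/P(2)) = (1/3)·log₂((1/3)/(4/9)) = -0.13835
  Q(3)·log₂(Q(3)/P(3)) = (1/3)·log₂((1/3)/(1/36)) = 1.19499

D_KL(Q||P) = -0.22099 - 0.13835 + 1.19499 = 0.83565 ≈ 0.8357 bits

These are NOT equal (difference: 0.4009 bits). KL divergence is asymmetric: D_KL(P||Q) ≠ D_KL(Q||P) in general.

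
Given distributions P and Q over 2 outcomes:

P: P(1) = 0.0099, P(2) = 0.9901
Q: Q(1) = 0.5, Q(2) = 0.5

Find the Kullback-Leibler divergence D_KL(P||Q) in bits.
0.9199 bits

D_KL(P||Q) = Σ P(x) log₂(P(x)/Q(x))

Computing term by term:
  P(1)·log₂(P(1)/Q(1)) = 0.0099·log₂(0.0099/0.5) = -0.05602
  P(2)·log₂(P(2)/Q(2)) = 0.9901·log₂(0.9901/0.5) = 0.97589

D_KL(P||Q) = -0.05602 + 0.97589 = 0.91987 ≈ 0.9199 bits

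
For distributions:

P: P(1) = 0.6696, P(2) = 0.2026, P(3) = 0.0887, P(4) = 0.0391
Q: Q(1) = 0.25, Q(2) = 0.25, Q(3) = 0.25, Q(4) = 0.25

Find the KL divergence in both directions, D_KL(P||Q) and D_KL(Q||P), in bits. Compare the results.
D_KL(P||Q) = 0.6530 bits, D_KL(Q||P) = 0.7634 bits. D_KL(Q||P) is larger than D_KL(P||Q) by 0.1104 bits; the two directions differ.

D_KL(P||Q) = Σ P(x) log₂(P(x)/Q(x))

Computing term by term:
  P(1)·log₂(P(1)/Q(1)) = 0.6696·log₂(0.6696/0.25) = 0.95175
  P(2)·log₂(P(2)/Q(2)) = 0.2026·log₂(0.2026/0.25) = -0.06145
  P(3)·log₂(P(3)/Q(3)) = 0.0887·log₂(0.0887/0.25) = -0.13260
  P(4)·log₂(P(4)/Q(4)) = 0.0391·log₂(0.0391/0.25) = -0.10466

D_KL(P||Q) = 0.95175 - 0.06145 - 0.13260 - 0.10466 = 0.65304 ≈ 0.6530 bits

D_KL(Q||P) = Σ Q(x) log₂(Q(x)/P(x))

Computing term by term:
  Q(1)·log₂(Q(1)/P(1)) = 0.25·log₂(0.25/0.6696) = -0.35534
  Q(2)·log₂(Q(2)/P(2)) = 0.25·log₂(0.25/0.2026) = 0.07582
  Q(3)·log₂(Q(3)/P(3)) = 0.25·log₂(0.25/0.0887) = 0.37373
  Q(4)·log₂(Q(4)/P(4)) = 0.25·log₂(0.25/0.0391) = 0.66917

D_KL(Q||P) = -0.35534 + 0.07582 + 0.37373 + 0.66917 = 0.76338 ≈ 0.7634 bits

These are NOT equal (difference: 0.1104 bits). KL divergence is asymmetric: D_KL(P||Q) ≠ D_KL(Q||P) in general.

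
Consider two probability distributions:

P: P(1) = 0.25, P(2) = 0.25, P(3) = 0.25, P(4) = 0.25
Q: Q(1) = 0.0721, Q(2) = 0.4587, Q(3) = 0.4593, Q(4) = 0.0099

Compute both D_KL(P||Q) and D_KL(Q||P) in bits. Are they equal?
D_KL(P||Q) = 1.1748 bits, D_KL(Q||P) = 0.6292 bits. No, they are not equal.

D_KL(P||Q) = Σ P(x) log₂(P(x)/Q(x))

Computing term by term:
  P(1)·log₂(P(1)/Q(1)) = 0.25·log₂(0.25/0.0721) = 0.44846
  P(2)·log₂(P(2)/Q(2)) = 0.25·log₂(0.25/0.4587) = -0.21891
  P(3)·log₂(P(3)/Q(3)) = 0.25·log₂(0.25/0.4593) = -0.21938
  P(4)·log₂(P(4)/Q(4)) = 0.25·log₂(0.25/0.0099) = 1.16459

D_KL(P||Q) = 0.44846 - 0.21891 - 0.21938 + 1.16459 = 1.17476 ≈ 1.1748 bits

D_KL(Q||P) = Σ Q(x) log₂(Q(x)/P(x))

Computing term by term:
  Q(1)·log₂(Q(1)/P(1)) = 0.0721·log₂(0.0721/0.25) = -0.12934
  Q(2)·log₂(Q(2)/P(2)) = 0.4587·log₂(0.4587/0.25) = 0.40165
  Q(3)·log₂(Q(3)/P(3)) = 0.4593·log₂(0.4593/0.25) = 0.40304
  Q(4)·log₂(Q(4)/P(4)) = 0.0099·log₂(0.0099/0.25) = -0.04612

D_KL(Q||P) = -0.12934 + 0.40165 + 0.40304 - 0.04612 = 0.62923 ≈ 0.6292 bits

These are NOT equal (difference: 0.5456 bits). KL divergence is asymmetric: D_KL(P||Q) ≠ D_KL(Q||P) in general.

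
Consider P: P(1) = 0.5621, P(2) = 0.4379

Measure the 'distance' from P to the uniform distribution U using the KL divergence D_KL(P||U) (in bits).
0.0112 bits

U(i) = 1/2 for all i

D_KL(P||U) = Σ P(x) log₂(P(x) / (1/2))
           = Σ P(x) log₂(P(x)) + log₂(2)
           = log₂(2) - H(P)

H(P) = -Σ P(x) log₂(P(x)):
  -P(1)·log₂(P(1)) = -(0.5621)·log₂(0.5621) = 0.46716
  -P(2)·log₂(P(2)) = -(0.4379)·log₂(0.4379) = 0.52168
H(P) = 0.46716 + 0.52168 = 0.98884 bits

log₂(2) = 1.00000 bits

D_KL(P||U) = 1.00000 - 0.98884 = 0.01116 ≈ 0.0112 bits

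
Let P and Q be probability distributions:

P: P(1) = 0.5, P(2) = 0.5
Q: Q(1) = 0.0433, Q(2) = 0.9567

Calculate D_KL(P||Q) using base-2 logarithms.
1.2967 bits

D_KL(P||Q) = Σ P(x) log₂(P(x)/Q(x))

Computing term by term:
  P(1)·log₂(P(1)/Q(1)) = 0.5·log₂(0.5/0.0433) = 1.76474
  P(2)·log₂(P(2)/Q(2)) = 0.5·log₂(0.5/0.9567) = -0.46807

D_KL(P||Q) = 1.76474 - 0.46807 = 1.29667 ≈ 1.2967 bits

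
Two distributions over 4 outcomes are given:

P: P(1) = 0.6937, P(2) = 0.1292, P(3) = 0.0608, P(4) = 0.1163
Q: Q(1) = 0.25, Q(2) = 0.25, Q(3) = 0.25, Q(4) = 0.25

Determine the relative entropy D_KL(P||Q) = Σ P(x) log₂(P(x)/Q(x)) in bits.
0.6459 bits

D_KL(P||Q) = Σ P(x) log₂(P(x)/Q(x))

Computing term by term:
  P(1)·log₂(P(1)/Q(1)) = 0.6937·log₂(0.6937/0.25) = 1.02139
  P(2)·log₂(P(2)/Q(2)) = 0.1292·log₂(0.1292/0.25) = -0.12304
  P(3)·log₂(P(3)/Q(3)) = 0.0608·log₂(0.0608/0.25) = -0.12402
  P(4)·log₂(P(4)/Q(4)) = 0.1163·log₂(0.1163/0.25) = -0.12840

D_KL(P||Q) = 1.02139 - 0.12304 - 0.12402 - 0.12840 = 0.64593 ≈ 0.6459 bits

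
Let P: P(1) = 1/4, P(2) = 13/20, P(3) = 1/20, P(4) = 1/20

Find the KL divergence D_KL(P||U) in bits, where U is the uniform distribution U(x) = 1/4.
0.6638 bits

U(i) = 1/4 for all i

D_KL(P||U) = Σ P(x) log₂(P(x) / (1/4))
           = Σ P(x) log₂(P(x)) + log₂(4)
           = log₂(4) - H(P)

H(P) = -Σ P(x) log₂(P(x)):
  -P(1)·log₂(P(1)) = -(1/4)·log₂(1/4) = 0.50000
  -P(2)·log₂(P(2)) = -(13/20)·log₂(13/20) = 0.40397
  -P(3)·log₂(P(3)) = -(1/20)·log₂(1/20) = 0.21610
  -P(4)·log₂(P(4)) = -(1/20)·log₂(1/20) = 0.21610
H(P) = 0.50000 + 0.40397 + 0.21610 + 0.21610 = 1.33617 bits

log₂(4) = 2.00000 bits

D_KL(P||U) = 2.00000 - 1.33617 = 0.66383 ≈ 0.6638 bits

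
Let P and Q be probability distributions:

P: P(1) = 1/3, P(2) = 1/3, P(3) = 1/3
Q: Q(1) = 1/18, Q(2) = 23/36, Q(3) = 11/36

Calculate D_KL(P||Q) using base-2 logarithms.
0.5906 bits

D_KL(P||Q) = Σ P(x) log₂(P(x)/Q(x))

Computing term by term:
  P(1)·log₂(P(1)/Q(1)) = (1/3)·log₂((1/3)/(1/18)) = 0.86165
  P(2)·log₂(P(2)/Q(2)) = (1/3)·log₂((1/3)/(23/36)) = -0.31287
  P(3)·log₂(P(3)/Q(3)) = (1/3)·log₂((1/3)/(11/36)) = 0.04184

D_KL(P||Q) = 0.86165 - 0.31287 + 0.04184 = 0.59062 ≈ 0.5906 bits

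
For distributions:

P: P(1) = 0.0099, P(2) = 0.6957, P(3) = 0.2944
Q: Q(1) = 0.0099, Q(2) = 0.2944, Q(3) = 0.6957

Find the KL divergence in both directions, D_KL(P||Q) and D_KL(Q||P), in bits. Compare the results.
D_KL(P||Q) = 0.4979 bits, D_KL(Q||P) = 0.4979 bits. The two directions give exactly the same value for this pair.

D_KL(P||Q) = Σ P(x) log₂(P(x)/Q(x))

Computing term by term:
  P(1)·log₂(P(1)/Q(1)) = 0.0099·log₂(0.0099/0.0099) = 0.00000
  P(2)·log₂(P(2)/Q(2)) = 0.6957·log₂(0.6957/0.2944) = 0.86315
  P(3)·log₂(P(3)/Q(3)) = 0.2944·log₂(0.2944/0.6957) = -0.36526

D_KL(P||Q) = 0.00000 + 0.86315 - 0.36526 = 0.49789 ≈ 0.4979 bits

D_KL(Q||P) = Σ Q(x) log₂(Q(x)/P(x))

Computing term by term:
  Q(1)·log₂(Q(1)/P(1)) = 0.0099·log₂(0.0099/0.0099) = 0.00000
  Q(2)·log₂(Q(2)/P(2)) = 0.2944·log₂(0.2944/0.6957) = -0.36526
  Q(3)·log₂(Q(3)/P(3)) = 0.6957·log₂(0.6957/0.2944) = 0.86315

D_KL(Q||P) = 0.00000 - 0.36526 + 0.86315 = 0.49789 ≈ 0.4979 bits

These ARE equal here. Q is P with outcomes relabeled (Q(2) = P(3), Q(3) = P(2)) by a relabeling that is its own inverse, so the two sums contain exactly the same terms in a different order. This is a special case — KL divergence is not symmetric in general: D_KL(P||Q) ≠ D_KL(Q||P) for most P, Q.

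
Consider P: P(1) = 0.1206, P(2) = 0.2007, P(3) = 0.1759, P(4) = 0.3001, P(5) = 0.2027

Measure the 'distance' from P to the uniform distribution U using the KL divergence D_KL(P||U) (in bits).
0.0600 bits

U(i) = 1/5 for all i

D_KL(P||U) = Σ P(x) log₂(P(x) / (1/5))
           = Σ P(x) log₂(P(x)) + log₂(5)
           = log₂(5) - H(P)

H(P) = -Σ P(x) log₂(P(x)):
  -P(1)·log₂(P(1)) = -(0.1206)·log₂(0.1206) = 0.36803
  -P(2)·log₂(P(2)) = -(0.2007)·log₂(0.2007) = 0.46500
  -P(3)·log₂(P(3)) = -(0.1759)·log₂(0.1759) = 0.44101
  -P(4)·log₂(P(4)) = -(0.3001)·log₂(0.3001) = 0.52112
  -P(5)·log₂(P(5)) = -(0.2027)·log₂(0.2027) = 0.46673
H(P) = 0.36803 + 0.46500 + 0.44101 + 0.52112 + 0.46673 = 2.26189 bits

log₂(5) = 2.32193 bits

D_KL(P||U) = 2.32193 - 2.26189 = 0.06004 ≈ 0.0600 bits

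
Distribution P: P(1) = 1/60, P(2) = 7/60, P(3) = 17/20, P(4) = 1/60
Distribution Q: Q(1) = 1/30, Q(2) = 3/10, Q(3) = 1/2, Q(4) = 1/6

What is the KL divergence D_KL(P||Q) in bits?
0.4197 bits

D_KL(P||Q) = Σ P(x) log₂(P(x)/Q(x))

Computing term by term:
  P(1)·log₂(P(1)/Q(1)) = (1/60)·log₂((1/60)/(1/30)) = -0.01667
  P(2)·log₂(P(2)/Q(2)) = (7/60)·log₂((7/60)/(3/10)) = -0.15897
  P(3)·log₂(P(3)/Q(3)) = (17/20)·log₂((17/20)/(1/2)) = 0.65070
  P(4)·log₂(P(4)/Q(4)) = (1/60)·log₂((1/60)/(1/6)) = -0.05537

D_KL(P||Q) = -0.01667 - 0.15897 + 0.65070 - 0.05537 = 0.41969 ≈ 0.4197 bits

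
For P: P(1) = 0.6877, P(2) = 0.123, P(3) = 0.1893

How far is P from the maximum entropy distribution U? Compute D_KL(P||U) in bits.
0.3871 bits

U(i) = 1/3 for all i

D_KL(P||U) = Σ P(x) log₂(P(x) / (1/3))
           = Σ P(x) log₂(P(x)) + log₂(3)
           = log₂(3) - H(P)

H(P) = -Σ P(x) log₂(P(x)):
  -P(1)·log₂(P(1)) = -(0.6877)·log₂(0.6877) = 0.37146
  -P(2)·log₂(P(2)) = -(0.123)·log₂(0.123) = 0.37186
  -P(3)·log₂(P(3)) = -(0.1893)·log₂(0.1893) = 0.45456
H(P) = 0.37146 + 0.37186 + 0.45456 = 1.19788 bits

log₂(3) = 1.58496 bits

D_KL(P||U) = 1.58496 - 1.19788 = 0.38708 ≈ 0.3871 bits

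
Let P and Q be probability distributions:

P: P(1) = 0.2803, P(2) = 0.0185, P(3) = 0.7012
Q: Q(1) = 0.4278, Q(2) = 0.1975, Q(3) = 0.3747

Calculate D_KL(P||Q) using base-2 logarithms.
0.3998 bits

D_KL(P||Q) = Σ P(x) log₂(P(x)/Q(x))

Computing term by term:
  P(1)·log₂(P(1)/Q(1)) = 0.2803·log₂(0.2803/0.4278) = -0.17097
  P(2)·log₂(P(2)/Q(2)) = 0.0185·log₂(0.0185/0.1975) = -0.06320
  P(3)·log₂(P(3)/Q(3)) = 0.7012·log₂(0.7012/0.3747) = 0.63395

D_KL(P||Q) = -0.17097 - 0.06320 + 0.63395 = 0.39978 ≈ 0.3998 bits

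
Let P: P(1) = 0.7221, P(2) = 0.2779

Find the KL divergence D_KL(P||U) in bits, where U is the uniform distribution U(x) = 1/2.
0.1474 bits

U(i) = 1/2 for all i

D_KL(P||U) = Σ P(x) log₂(P(x) / (1/2))
           = Σ P(x) log₂(P(x)) + log₂(2)
           = log₂(2) - H(P)

H(P) = -Σ P(x) log₂(P(x)):
  -P(1)·log₂(P(1)) = -(0.7221)·log₂(0.7221) = 0.33919
  -P(2)·log₂(P(2)) = -(0.2779)·log₂(0.2779) = 0.51338
H(P) = 0.33919 + 0.51338 = 0.85257 bits

log₂(2) = 1.00000 bits

D_KL(P||U) = 1.00000 - 0.85257 = 0.14743 ≈ 0.1474 bits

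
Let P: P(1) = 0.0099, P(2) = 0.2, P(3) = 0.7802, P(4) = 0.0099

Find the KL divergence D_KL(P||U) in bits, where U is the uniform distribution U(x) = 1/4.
1.1244 bits

U(i) = 1/4 for all i

D_KL(P||U) = Σ P(x) log₂(P(x) / (1/4))
           = Σ P(x) log₂(P(x)) + log₂(4)
           = log₂(4) - H(P)

H(P) = -Σ P(x) log₂(P(x)):
  -P(1)·log₂(P(1)) = -(0.0099)·log₂(0.0099) = 0.06592
  -P(2)·log₂(P(2)) = -(0.2)·log₂(0.2) = 0.46439
  -P(3)·log₂(P(3)) = -(0.7802)·log₂(0.7802) = 0.27938
  -P(4)·log₂(P(4)) = -(0.0099)·log₂(0.0099) = 0.06592
H(P) = 0.06592 + 0.46439 + 0.27938 + 0.06592 = 0.87561 bits

log₂(4) = 2.00000 bits

D_KL(P||U) = 2.00000 - 0.87561 = 1.12439 ≈ 1.1244 bits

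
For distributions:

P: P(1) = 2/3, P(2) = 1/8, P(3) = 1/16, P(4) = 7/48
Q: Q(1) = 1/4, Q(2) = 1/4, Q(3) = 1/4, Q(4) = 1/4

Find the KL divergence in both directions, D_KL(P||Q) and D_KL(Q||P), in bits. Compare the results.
D_KL(P||Q) = 0.5800 bits, D_KL(Q||P) = 0.5906 bits. D_KL(Q||P) is larger than D_KL(P||Q) by 0.0106 bits; the two directions differ.

D_KL(P||Q) = Σ P(x) log₂(P(x)/Q(x))

Computing term by term:
  P(1)·log₂(P(1)/Q(1)) = (2/3)·log₂((2/3)/(1/4)) = 0.94336
  P(2)·log₂(P(2)/Q(2)) = (1/8)·log₂((1/8)/(1/4)) = -0.12500
  P(3)·log₂(P(3)/Q(3)) = (1/16)·log₂((1/16)/(1/4)) = -0.12500
  P(4)·log₂(P(4)/Q(4)) = (7/48)·log₂((7/48)/(1/4)) = -0.11340

D_KL(P||Q) = 0.94336 - 0.12500 - 0.12500 - 0.11340 = 0.57996 ≈ 0.5800 bits

D_KL(Q||P) = Σ Q(x) log₂(Q(x)/P(x))

Computing term by term:
  Q(1)·log₂(Q(1)/P(1)) = (1/4)·log₂((1/4)/(2/3)) = -0.35376
  Q(2)·log₂(Q(2)/P(2)) = (1/4)·log₂((1/4)/(1/8)) = 0.25000
  Q(3)·log₂(Q(3)/P(3)) = (1/4)·log₂((1/4)/(1/16)) = 0.50000
  Q(4)·log₂(Q(4)/P(4)) = (1/4)·log₂((1/4)/(7/48)) = 0.19440

D_KL(Q||P) = -0.35376 + 0.25000 + 0.50000 + 0.19440 = 0.59064 ≈ 0.5906 bits

These are NOT equal (difference: 0.0106 bits). KL divergence is asymmetric: D_KL(P||Q) ≠ D_KL(Q||P) in general.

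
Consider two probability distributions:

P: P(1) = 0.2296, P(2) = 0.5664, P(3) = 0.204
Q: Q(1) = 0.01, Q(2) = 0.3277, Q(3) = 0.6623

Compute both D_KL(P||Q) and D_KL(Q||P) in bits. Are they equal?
D_KL(P||Q) = 1.1386 bits, D_KL(Q||P) = 0.8213 bits. No, they are not equal.

D_KL(P||Q) = Σ P(x) log₂(P(x)/Q(x))

Computing term by term:
  P(1)·log₂(P(1)/Q(1)) = 0.2296·log₂(0.2296/0.01) = 1.03803
  P(2)·log₂(P(2)/Q(2)) = 0.5664·log₂(0.5664/0.3277) = 0.44714
  P(3)·log₂(P(3)/Q(3)) = 0.204·log₂(0.204/0.6623) = -0.34658

D_KL(P||Q) = 1.03803 + 0.44714 - 0.34658 = 1.13859 ≈ 1.1386 bits

D_KL(Q||P) = Σ Q(x) log₂(Q(x)/P(x))

Computing term by term:
  Q(1)·log₂(Q(1)/P(1)) = 0.01·log₂(0.01/0.2296) = -0.04521
  Q(2)·log₂(Q(2)/P(2)) = 0.3277·log₂(0.3277/0.5664) = -0.25870
  Q(3)·log₂(Q(3)/P(3)) = 0.6623·log₂(0.6623/0.204) = 1.12519

D_KL(Q||P) = -0.04521 - 0.25870 + 1.12519 = 0.82128 ≈ 0.8213 bits

These are NOT equal (difference: 0.3173 bits). KL divergence is asymmetric: D_KL(P||Q) ≠ D_KL(Q||P) in general.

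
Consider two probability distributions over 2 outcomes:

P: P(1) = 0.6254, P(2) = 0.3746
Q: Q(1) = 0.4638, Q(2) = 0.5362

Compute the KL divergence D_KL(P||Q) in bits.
0.0759 bits

D_KL(P||Q) = Σ P(x) log₂(P(x)/Q(x))

Computing term by term:
  P(1)·log₂(P(1)/Q(1)) = 0.6254·log₂(0.6254/0.4638) = 0.26972
  P(2)·log₂(P(2)/Q(2)) = 0.3746·log₂(0.3746/0.5362) = -0.19383

D_KL(P||Q) = 0.26972 - 0.19383 = 0.07589 ≈ 0.0759 bits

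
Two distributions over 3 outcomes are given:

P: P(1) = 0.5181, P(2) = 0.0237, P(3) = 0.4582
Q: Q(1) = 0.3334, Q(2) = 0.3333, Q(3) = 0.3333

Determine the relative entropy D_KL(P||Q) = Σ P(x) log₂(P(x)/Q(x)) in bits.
0.4495 bits

D_KL(P||Q) = Σ P(x) log₂(P(x)/Q(x))

Computing term by term:
  P(1)·log₂(P(1)/Q(1)) = 0.5181·log₂(0.5181/0.3334) = 0.32950
  P(2)·log₂(P(2)/Q(2)) = 0.0237·log₂(0.0237/0.3333) = -0.09039
  P(3)·log₂(P(3)/Q(3)) = 0.4582·log₂(0.4582/0.3333) = 0.21039

D_KL(P||Q) = 0.32950 - 0.09039 + 0.21039 = 0.44950 ≈ 0.4495 bits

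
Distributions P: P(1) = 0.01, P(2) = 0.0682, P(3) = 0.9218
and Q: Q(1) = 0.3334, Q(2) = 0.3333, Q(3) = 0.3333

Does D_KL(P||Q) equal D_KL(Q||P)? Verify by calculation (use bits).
D_KL(P||Q) = 1.1462 bits, D_KL(Q||P) = 1.9605 bits. No — D_KL(P||Q) ≠ D_KL(Q||P) for this pair.

D_KL(P||Q) = Σ P(x) log₂(P(x)/Q(x))

Computing term by term:
  P(1)·log₂(P(1)/Q(1)) = 0.01·log₂(0.01/0.3334) = -0.05059
  P(2)·log₂(P(2)/Q(2)) = 0.0682·log₂(0.0682/0.3333) = -0.15611
  P(3)·log₂(P(3)/Q(3)) = 0.9218·log₂(0.9218/0.3333) = 1.35286

D_KL(P||Q) = -0.05059 - 0.15611 + 1.35286 = 1.14616 ≈ 1.1462 bits

D_KL(Q||P) = Σ Q(x) log₂(Q(x)/P(x))

Computing term by term:
  Q(1)·log₂(Q(1)/P(1)) = 0.3334·log₂(0.3334/0.01) = 1.68673
  Q(2)·log₂(Q(2)/P(2)) = 0.3333·log₂(0.3333/0.0682) = 0.76292
  Q(3)·log₂(Q(3)/P(3)) = 0.3333·log₂(0.3333/0.9218) = -0.48916

D_KL(Q||P) = 1.68673 + 0.76292 - 0.48916 = 1.96049 ≈ 1.9605 bits

These are NOT equal (difference: 0.8143 bits). KL divergence is asymmetric: D_KL(P||Q) ≠ D_KL(Q||P) in general.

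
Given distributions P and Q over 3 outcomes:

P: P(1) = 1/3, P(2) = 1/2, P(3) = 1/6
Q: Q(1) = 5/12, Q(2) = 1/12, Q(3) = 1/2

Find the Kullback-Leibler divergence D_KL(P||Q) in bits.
0.9210 bits

D_KL(P||Q) = Σ P(x) log₂(P(x)/Q(x))

Computing term by term:
  P(1)·log₂(P(1)/Q(1)) = (1/3)·log₂((1/3)/(5/12)) = -0.10731
  P(2)·log₂(P(2)/Q(2)) = (1/2)·log₂((1/2)/(1/12)) = 1.29248
  P(3)·log₂(P(3)/Q(3)) = (1/6)·log₂((1/6)/(1/2)) = -0.26416

D_KL(P||Q) = -0.10731 + 1.29248 - 0.26416 = 0.92101 ≈ 0.9210 bits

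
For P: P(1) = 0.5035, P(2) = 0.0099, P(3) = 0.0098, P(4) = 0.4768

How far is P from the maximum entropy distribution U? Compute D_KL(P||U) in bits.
0.8608 bits

U(i) = 1/4 for all i

D_KL(P||U) = Σ P(x) log₂(P(x) / (1/4))
           = Σ P(x) log₂(P(x)) + log₂(4)
           = log₂(4) - H(P)

H(P) = -Σ P(x) log₂(P(x)):
  -P(1)·log₂(P(1)) = -(0.5035)·log₂(0.5035) = 0.49843
  -P(2)·log₂(P(2)) = -(0.0099)·log₂(0.0099) = 0.06592
  -P(3)·log₂(P(3)) = -(0.0098)·log₂(0.0098) = 0.06540
  -P(4)·log₂(P(4)) = -(0.4768)·log₂(0.4768) = 0.50948
H(P) = 0.49843 + 0.06592 + 0.06540 + 0.50948 = 1.13923 bits

log₂(4) = 2.00000 bits

D_KL(P||U) = 2.00000 - 1.13923 = 0.86077 ≈ 0.8608 bits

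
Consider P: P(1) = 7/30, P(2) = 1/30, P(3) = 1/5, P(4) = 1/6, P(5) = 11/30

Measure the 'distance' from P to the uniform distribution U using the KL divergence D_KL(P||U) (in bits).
0.2425 bits

U(i) = 1/5 for all i

D_KL(P||U) = Σ P(x) log₂(P(x) / (1/5))
           = Σ P(x) log₂(P(x)) + log₂(5)
           = log₂(5) - H(P)

H(P) = -Σ P(x) log₂(P(x)):
  -P(1)·log₂(P(1)) = -(7/30)·log₂(7/30) = 0.48989
  -P(2)·log₂(P(2)) = -(1/30)·log₂(1/30) = 0.16356
  -P(3)·log₂(P(3)) = -(1/5)·log₂(1/5) = 0.46439
  -P(4)·log₂(P(4)) = -(1/6)·log₂(1/6) = 0.43083
  -P(5)·log₂(P(5)) = -(11/30)·log₂(11/30) = 0.53073
H(P) = 0.48989 + 0.16356 + 0.46439 + 0.43083 + 0.53073 = 2.07940 bits

log₂(5) = 2.32193 bits

D_KL(P||U) = 2.32193 - 2.07940 = 0.24253 ≈ 0.2425 bits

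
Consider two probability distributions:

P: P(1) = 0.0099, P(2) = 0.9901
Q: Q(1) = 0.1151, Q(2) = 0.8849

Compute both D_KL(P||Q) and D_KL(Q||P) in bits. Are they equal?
D_KL(P||Q) = 0.1254 bits, D_KL(Q||P) = 0.2640 bits. No, they are not equal.

D_KL(P||Q) = Σ P(x) log₂(P(x)/Q(x))

Computing term by term:
  P(1)·log₂(P(1)/Q(1)) = 0.0099·log₂(0.0099/0.1151) = -0.03504
  P(2)·log₂(P(2)/Q(2)) = 0.9901·log₂(0.9901/0.8849) = 0.16046

D_KL(P||Q) = -0.03504 + 0.16046 = 0.12542 ≈ 0.1254 bits

D_KL(Q||P) = Σ Q(x) log₂(Q(x)/P(x))

Computing term by term:
  Q(1)·log₂(Q(1)/P(1)) = 0.1151·log₂(0.1151/0.0099) = 0.40738
  Q(2)·log₂(Q(2)/P(2)) = 0.8849·log₂(0.8849/0.9901) = -0.14341

D_KL(Q||P) = 0.40738 - 0.14341 = 0.26397 ≈ 0.2640 bits

These are NOT equal (difference: 0.1386 bits). KL divergence is asymmetric: D_KL(P||Q) ≠ D_KL(Q||P) in general.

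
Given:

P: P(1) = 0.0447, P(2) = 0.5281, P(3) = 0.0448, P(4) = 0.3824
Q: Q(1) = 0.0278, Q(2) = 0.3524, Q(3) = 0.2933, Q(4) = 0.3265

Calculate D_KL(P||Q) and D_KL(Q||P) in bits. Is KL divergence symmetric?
D_KL(P||Q) = 0.3046 bits, D_KL(Q||P) = 0.4959 bits. No, KL divergence is not symmetric.

D_KL(P||Q) = Σ P(x) log₂(P(x)/Q(x))

Computing term by term:
  P(1)·log₂(P(1)/Q(1)) = 0.0447·log₂(0.0447/0.0278) = 0.03063
  P(2)·log₂(P(2)/Q(2)) = 0.5281·log₂(0.5281/0.3524) = 0.30820
  P(3)·log₂(P(3)/Q(3)) = 0.0448·log₂(0.0448/0.2933) = -0.12144
  P(4)·log₂(P(4)/Q(4)) = 0.3824·log₂(0.3824/0.3265) = 0.08719

D_KL(P||Q) = 0.03063 + 0.30820 - 0.12144 + 0.08719 = 0.30458 ≈ 0.3046 bits

D_KL(Q||P) = Σ Q(x) log₂(Q(x)/P(x))

Computing term by term:
  Q(1)·log₂(Q(1)/P(1)) = 0.0278·log₂(0.0278/0.0447) = -0.01905
  Q(2)·log₂(Q(2)/P(2)) = 0.3524·log₂(0.3524/0.5281) = -0.20566
  Q(3)·log₂(Q(3)/P(3)) = 0.2933·log₂(0.2933/0.0448) = 0.79508
  Q(4)·log₂(Q(4)/P(4)) = 0.3265·log₂(0.3265/0.3824) = -0.07444

D_KL(Q||P) = -0.01905 - 0.20566 + 0.79508 - 0.07444 = 0.49593 ≈ 0.4959 bits

These are NOT equal (difference: 0.1913 bits). KL divergence is asymmetric: D_KL(P||Q) ≠ D_KL(Q||P) in general.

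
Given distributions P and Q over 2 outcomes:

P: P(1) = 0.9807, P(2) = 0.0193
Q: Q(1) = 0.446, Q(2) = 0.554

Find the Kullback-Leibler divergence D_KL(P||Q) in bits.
1.0214 bits

D_KL(P||Q) = Σ P(x) log₂(P(x)/Q(x))

Computing term by term:
  P(1)·log₂(P(1)/Q(1)) = 0.9807·log₂(0.9807/0.446) = 1.11483
  P(2)·log₂(P(2)/Q(2)) = 0.0193·log₂(0.0193/0.554) = -0.09347

D_KL(P||Q) = 1.11483 - 0.09347 = 1.02136 ≈ 1.0214 bits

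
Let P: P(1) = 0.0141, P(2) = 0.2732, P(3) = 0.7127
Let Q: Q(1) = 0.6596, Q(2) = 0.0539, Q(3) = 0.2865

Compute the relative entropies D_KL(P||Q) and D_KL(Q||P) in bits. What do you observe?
D_KL(P||Q) = 1.4985 bits, D_KL(Q||P) = 3.1565 bits. The two directions give different values (D_KL(Q||P) exceeds D_KL(P||Q) by 1.6580 bits): KL divergence is asymmetric.

D_KL(P||Q) = Σ P(x) log₂(P(x)/Q(x))

Computing term by term:
  P(1)·log₂(P(1)/Q(1)) = 0.0141·log₂(0.0141/0.6596) = -0.07822
  P(2)·log₂(P(2)/Q(2)) = 0.2732·log₂(0.2732/0.0539) = 0.63973
  P(3)·log₂(P(3)/Q(3)) = 0.7127·log₂(0.7127/0.2865) = 0.93703

D_KL(P||Q) = -0.07822 + 0.63973 + 0.93703 = 1.49854 ≈ 1.4985 bits

D_KL(Q||P) = Σ Q(x) log₂(Q(x)/P(x))

Computing term by term:
  Q(1)·log₂(Q(1)/P(1)) = 0.6596·log₂(0.6596/0.0141) = 3.65934
  Q(2)·log₂(Q(2)/P(2)) = 0.0539·log₂(0.0539/0.2732) = -0.12621
  Q(3)·log₂(Q(3)/P(3)) = 0.2865·log₂(0.2865/0.7127) = -0.37668

D_KL(Q||P) = 3.65934 - 0.12621 - 0.37668 = 3.15645 ≈ 3.1565 bits

These are NOT equal (difference: 1.6580 bits). KL divergence is asymmetric: D_KL(P||Q) ≠ D_KL(Q||P) in general.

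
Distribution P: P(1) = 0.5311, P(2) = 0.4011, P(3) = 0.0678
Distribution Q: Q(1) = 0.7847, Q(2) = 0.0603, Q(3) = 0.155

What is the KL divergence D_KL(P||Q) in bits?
0.7165 bits

D_KL(P||Q) = Σ P(x) log₂(P(x)/Q(x))

Computing term by term:
  P(1)·log₂(P(1)/Q(1)) = 0.5311·log₂(0.5311/0.7847) = -0.29909
  P(2)·log₂(P(2)/Q(2)) = 0.4011·log₂(0.4011/0.0603) = 1.09650
  P(3)·log₂(P(3)/Q(3)) = 0.0678·log₂(0.0678/0.155) = -0.08088

D_KL(P||Q) = -0.29909 + 1.09650 - 0.08088 = 0.71653 ≈ 0.7165 bits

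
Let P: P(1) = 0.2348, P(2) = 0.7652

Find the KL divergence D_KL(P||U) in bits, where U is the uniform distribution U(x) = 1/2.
0.2137 bits

U(i) = 1/2 for all i

D_KL(P||U) = Σ P(x) log₂(P(x) / (1/2))
           = Σ P(x) log₂(P(x)) + log₂(2)
           = log₂(2) - H(P)

H(P) = -Σ P(x) log₂(P(x)):
  -P(1)·log₂(P(1)) = -(0.2348)·log₂(0.2348) = 0.49085
  -P(2)·log₂(P(2)) = -(0.7652)·log₂(0.7652) = 0.29544
H(P) = 0.49085 + 0.29544 = 0.78629 bits

log₂(2) = 1.00000 bits

D_KL(P||U) = 1.00000 - 0.78629 = 0.21371 ≈ 0.2137 bits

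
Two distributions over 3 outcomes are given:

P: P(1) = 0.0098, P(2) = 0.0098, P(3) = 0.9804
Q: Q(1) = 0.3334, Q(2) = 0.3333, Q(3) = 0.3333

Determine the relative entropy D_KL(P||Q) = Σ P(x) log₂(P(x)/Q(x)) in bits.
1.4263 bits

D_KL(P||Q) = Σ P(x) log₂(P(x)/Q(x))

Computing term by term:
  P(1)·log₂(P(1)/Q(1)) = 0.0098·log₂(0.0098/0.3334) = -0.04987
  P(2)·log₂(P(2)/Q(2)) = 0.0098·log₂(0.0098/0.3333) = -0.04986
  P(3)·log₂(P(3)/Q(3)) = 0.9804·log₂(0.9804/0.3333) = 1.52604

D_KL(P||Q) = -0.04987 - 0.04986 + 1.52604 = 1.42631 ≈ 1.4263 bits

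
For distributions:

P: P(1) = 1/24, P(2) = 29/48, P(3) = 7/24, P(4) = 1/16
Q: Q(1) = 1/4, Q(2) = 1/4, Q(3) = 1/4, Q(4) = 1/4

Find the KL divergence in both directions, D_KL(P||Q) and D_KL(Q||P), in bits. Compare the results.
D_KL(P||Q) = 0.6013 bits, D_KL(Q||P) = 0.7724 bits. D_KL(Q||P) is larger than D_KL(P||Q) by 0.1711 bits; the two directions differ.

D_KL(P||Q) = Σ P(x) log₂(P(x)/Q(x))

Computing term by term:
  P(1)·log₂(P(1)/Q(1)) = (1/24)·log₂((1/24)/(1/4)) = -0.10771
  P(2)·log₂(P(2)/Q(2)) = (29/48)·log₂((29/48)/(1/4)) = 0.76912
  P(3)·log₂(P(3)/Q(3)) = (7/24)·log₂((7/24)/(1/4)) = 0.06486
  P(4)·log₂(P(4)/Q(4)) = (1/16)·log₂((1/16)/(1/4)) = -0.12500

D_KL(P||Q) = -0.10771 + 0.76912 + 0.06486 - 0.12500 = 0.60127 ≈ 0.6013 bits

D_KL(Q||P) = Σ Q(x) log₂(Q(x)/P(x))

Computing term by term:
  Q(1)·log₂(Q(1)/P(1)) = (1/4)·log₂((1/4)/(1/24)) = 0.64624
  Q(2)·log₂(Q(2)/P(2)) = (1/4)·log₂((1/4)/(29/48)) = -0.31825
  Q(3)·log₂(Q(3)/P(3)) = (1/4)·log₂((1/4)/(7/24)) = -0.05560
  Q(4)·log₂(Q(4)/P(4)) = (1/4)·log₂((1/4)/(1/16)) = 0.50000

D_KL(Q||P) = 0.64624 - 0.31825 - 0.05560 + 0.50000 = 0.77239 ≈ 0.7724 bits

These are NOT equal (difference: 0.1711 bits). KL divergence is asymmetric: D_KL(P||Q) ≠ D_KL(Q||P) in general.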